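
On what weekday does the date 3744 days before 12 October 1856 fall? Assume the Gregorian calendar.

First find the weekday of Oct 12, 1856. Doomsday rule: the anchor day for the 1800s is Friday. For year 56: 56÷12 = 4 r 8, and 8÷4 = 2, so 4+8+2 = 14.
Friday + 14 ≡ Friday — that's 1856's doomsday.
In October the doomsday date is Oct 10.
Oct 12 is 2 days after Oct 10; 2 mod 7 = 2, so Friday + 2 = Sunday.
3744 mod 7 = 6, so 3744 days before a Sunday is Sunday − 6 = Monday.

Monday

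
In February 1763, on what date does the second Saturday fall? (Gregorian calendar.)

February 12, 1763

February 1, 1763 is a Tuesday.
The first Saturday is therefore February 5 (4 days later).
The second Saturday is 5 + 1×7 = February 12.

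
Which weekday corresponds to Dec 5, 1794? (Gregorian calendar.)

Friday

Doomsday rule: the anchor day for the 1700s is Sunday. For year 94: 94÷12 = 7 r 10, and 10÷4 = 2, so 7+10+2 = 19.
Sunday + 19 ≡ Friday — that's 1794's doomsday.
In December the doomsday date is Dec 12.
Dec 5 is 7 days before Dec 12; 7 mod 7 = 0, so Friday − 0 = Friday.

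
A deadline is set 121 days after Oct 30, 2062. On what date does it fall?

February 28, 2063

Oct has 31 days: +2 → Nov 1, 2062 (119 left).
Nov has 30 days: +30 → Dec 1, 2062 (89 left).
Dec has 31 days: +31 → Jan 1, 2063 (58 left).
Jan has 31 days: +31 → Feb 1, 2063 (27 left).
+27 → Feb 28, 2063.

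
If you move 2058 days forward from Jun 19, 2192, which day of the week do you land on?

Jun 19, 2192 is a Tuesday.
2058 mod 7 = 0, so 2058 days after a Tuesday is Tuesday + 0 = Tuesday.

Tuesday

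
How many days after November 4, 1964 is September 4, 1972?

2861

Nov 4, 1964 → Nov 4, 1965: 365 days.
Nov 4, 1965 → Nov 4, 1966: 365 days.
Nov 4, 1966 → Nov 4, 1967: 365 days.
Nov 4, 1967 → Nov 4, 1968: 366 days (Feb 29, 1968 is in that span).
Nov 4, 1968 → Nov 4, 1969: 365 days.
Nov 4, 1969 → Nov 4, 1970: 365 days.
Nov 4, 1970 → Nov 4, 1971: 365 days.
Nov 4, 1971 → Dec 4, 1971: 30 days (November has 30).
Dec 4, 1971 → Jan 4, 1972: 31 days (December has 31).
Jan 4, 1972 → Feb 4, 1972: 31 days (January has 31).
Feb 4, 1972 → Mar 4, 1972: 29 days (February has 29).
Mar 4, 1972 → Apr 4, 1972: 31 days (March has 31).
Apr 4, 1972 → May 4, 1972: 30 days (April has 30).
May 4, 1972 → Jun 4, 1972: 31 days (May has 31).
Jun 4, 1972 → Jul 4, 1972: 30 days (June has 30).
Jul 4, 1972 → Aug 4, 1972: 31 days (July has 31).
Aug 4, 1972 → Sep 4, 1972: 31 days.
Total: 2861 days.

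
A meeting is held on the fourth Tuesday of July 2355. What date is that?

July 1, 2355 is a Friday.
The first Tuesday is therefore July 5 (4 days later).
The fourth Tuesday is 5 + 3×7 = July 26.

July 26, 2355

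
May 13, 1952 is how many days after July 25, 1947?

1754

Jul 25, 1947 → Jul 25, 1948: 366 days (Feb 29, 1948 is in that span).
Jul 25, 1948 → Jul 25, 1949: 365 days.
Jul 25, 1949 → Jul 25, 1950: 365 days.
Jul 25, 1950 → Jul 25, 1951: 365 days.
Jul 25, 1951 → Aug 25, 1951: 31 days (July has 31).
Aug 25, 1951 → Sep 25, 1951: 31 days (August has 31).
Sep 25, 1951 → Oct 25, 1951: 30 days (September has 30).
Oct 25, 1951 → Nov 25, 1951: 31 days (October has 31).
Nov 25, 1951 → Dec 25, 1951: 30 days (November has 30).
Dec 25, 1951 → Jan 25, 1952: 31 days (December has 31).
Jan 25, 1952 → Feb 25, 1952: 31 days (January has 31).
Feb 25, 1952 → Mar 25, 1952: 29 days (February has 29).
Mar 25, 1952 → Apr 25, 1952: 31 days (March has 31).
Apr 25, 1952 → May 13, 1952: 18 days.
Total: 1754 days.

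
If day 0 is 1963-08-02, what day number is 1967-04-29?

Aug 2, 1963 → Aug 2, 1964: 366 days (Feb 29, 1964 is in that span).
Aug 2, 1964 → Aug 2, 1965: 365 days.
Aug 2, 1965 → Aug 2, 1966: 365 days.
Aug 2, 1966 → Sep 2, 1966: 31 days (August has 31).
Sep 2, 1966 → Oct 2, 1966: 30 days (September has 30).
Oct 2, 1966 → Nov 2, 1966: 31 days (October has 31).
Nov 2, 1966 → Dec 2, 1966: 30 days (November has 30).
Dec 2, 1966 → Jan 2, 1967: 31 days (December has 31).
Jan 2, 1967 → Feb 2, 1967: 31 days (January has 31).
Feb 2, 1967 → Mar 2, 1967: 28 days (February has 28).
Mar 2, 1967 → Apr 2, 1967: 31 days (March has 31).
Apr 2, 1967 → Apr 29, 1967: 27 days.
Total: 1366 days.

1366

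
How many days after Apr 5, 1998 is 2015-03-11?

6184

Apr 5, 1998 → Apr 5, 1999: 365 days.
Apr 5, 1999 → Apr 5, 2000: 366 days (Feb 29, 2000 is in that span).
Apr 5, 2000 → Apr 5, 2001: 365 days.
Apr 5, 2001 → Apr 5, 2002: 365 days.
Apr 5, 2002 → Apr 5, 2003: 365 days.
Apr 5, 2003 → Apr 5, 2004: 366 days (Feb 29, 2004 is in that span).
Apr 5, 2004 → Apr 5, 2005: 365 days.
Apr 5, 2005 → Apr 5, 2006: 365 days.
Apr 5, 2006 → Apr 5, 2007: 365 days.
Apr 5, 2007 → Apr 5, 2008: 366 days (Feb 29, 2008 is in that span).
Apr 5, 2008 → Apr 5, 2009: 365 days.
Apr 5, 2009 → Apr 5, 2010: 365 days.
Apr 5, 2010 → Apr 5, 2011: 365 days.
Apr 5, 2011 → Apr 5, 2012: 366 days (Feb 29, 2012 is in that span).
Apr 5, 2012 → Apr 5, 2013: 365 days.
Apr 5, 2013 → Apr 5, 2014: 365 days.
Apr 5, 2014 → May 5, 2014: 30 days (April has 30).
May 5, 2014 → Jun 5, 2014: 31 days (May has 31).
Jun 5, 2014 → Jul 5, 2014: 30 days (June has 30).
Jul 5, 2014 → Aug 5, 2014: 31 days (July has 31).
Aug 5, 2014 → Sep 5, 2014: 31 days (August has 31).
Sep 5, 2014 → Oct 5, 2014: 30 days (September has 30).
Oct 5, 2014 → Nov 5, 2014: 31 days (October has 31).
Nov 5, 2014 → Dec 5, 2014: 30 days (November has 30).
Dec 5, 2014 → Jan 5, 2015: 31 days (December has 31).
Jan 5, 2015 → Feb 5, 2015: 31 days (January has 31).
Feb 5, 2015 → Mar 5, 2015: 28 days (February has 28).
Mar 5, 2015 → Mar 11, 2015: 6 days.
Total: 6184 days.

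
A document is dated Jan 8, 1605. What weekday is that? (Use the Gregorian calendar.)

Doomsday rule: the anchor day for the 1600s is Tuesday. For year 05: 5÷12 = 0 r 5, and 5÷4 = 1, so 0+5+1 = 6.
Tuesday + 6 ≡ Monday — that's 1605's doomsday.
In January the doomsday date is Jan 3 (1605 is not a leap year).
Jan 8 is 5 days after Jan 3; 5 mod 7 = 5, so Monday + 5 = Saturday.

Saturday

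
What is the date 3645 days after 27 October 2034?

October 19, 2044

+365 (one year) → Oct 27, 2035 (3280 left).
+366 (one year; includes Feb 29, 2036) → Oct 27, 2036 (2914 left).
+365 (one year) → Oct 27, 2037 (2549 left).
+365 (one year) → Oct 27, 2038 (2184 left).
+365 (one year) → Oct 27, 2039 (1819 left).
+366 (one year; includes Feb 29, 2040) → Oct 27, 2040 (1453 left).
+365 (one year) → Oct 27, 2041 (1088 left).
+365 (one year) → Oct 27, 2042 (723 left).
+365 (one year) → Oct 27, 2043 (358 left).
Oct has 31 days: +5 → Nov 1, 2043 (353 left).
Nov has 30 days: +30 → Dec 1, 2043 (323 left).
Dec has 31 days: +31 → Jan 1, 2044 (292 left).
Jan has 31 days: +31 → Feb 1, 2044 (261 left).
Feb has 29 days: +29 → Mar 1, 2044 (232 left).
Mar has 31 days: +31 → Apr 1, 2044 (201 left).
Apr has 30 days: +30 → May 1, 2044 (171 left).
May has 31 days: +31 → Jun 1, 2044 (140 left).
Jun has 30 days: +30 → Jul 1, 2044 (110 left).
Jul has 31 days: +31 → Aug 1, 2044 (79 left).
Aug has 31 days: +31 → Sep 1, 2044 (48 left).
Sep has 30 days: +30 → Oct 1, 2044 (18 left).
+18 → Oct 19, 2044.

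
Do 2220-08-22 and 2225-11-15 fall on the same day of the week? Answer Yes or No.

From Aug 22, 2220 to Nov 15, 2225 is 1911 days.
1911 mod 7 = 0, so they are the same weekday.
(Aug 22, 2220 is a Tuesday; Nov 15, 2225 is a Tuesday.)

Yes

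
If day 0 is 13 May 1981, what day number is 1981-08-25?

May 13, 1981 → Jun 13, 1981: 31 days (May has 31).
Jun 13, 1981 → Jul 13, 1981: 30 days (June has 30).
Jul 13, 1981 → Aug 13, 1981: 31 days (July has 31).
Aug 13, 1981 → Aug 25, 1981: 12 days.
Total: 104 days.

104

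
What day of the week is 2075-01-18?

Friday

Doomsday rule: the anchor day for the 2000s is Tuesday. For year 75: 75÷12 = 6 r 3, and 3÷4 = 0, so 6+3+0 = 9.
Tuesday + 9 ≡ Thursday — that's 2075's doomsday.
In January the doomsday date is Jan 3 (2075 is not a leap year).
Jan 18 is 15 days after Jan 3; 15 mod 7 = 1, so Thursday + 1 = Friday.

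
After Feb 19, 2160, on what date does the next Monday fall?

February 25, 2160

Feb 19, 2160 is a Tuesday.
From Tuesday to the next Monday is 6 days.
Feb 19, 2160 + 6 = Feb 25, 2160.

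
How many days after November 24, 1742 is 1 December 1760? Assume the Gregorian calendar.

6582

Nov 24, 1742 → Nov 24, 1743: 365 days.
Nov 24, 1743 → Nov 24, 1744: 366 days (Feb 29, 1744 is in that span).
Nov 24, 1744 → Nov 24, 1745: 365 days.
Nov 24, 1745 → Nov 24, 1746: 365 days.
Nov 24, 1746 → Nov 24, 1747: 365 days.
Nov 24, 1747 → Nov 24, 1748: 366 days (Feb 29, 1748 is in that span).
Nov 24, 1748 → Nov 24, 1749: 365 days.
Nov 24, 1749 → Nov 24, 1750: 365 days.
Nov 24, 1750 → Nov 24, 1751: 365 days.
Nov 24, 1751 → Nov 24, 1752: 366 days (Feb 29, 1752 is in that span).
Nov 24, 1752 → Nov 24, 1753: 365 days.
Nov 24, 1753 → Nov 24, 1754: 365 days.
Nov 24, 1754 → Nov 24, 1755: 365 days.
Nov 24, 1755 → Nov 24, 1756: 366 days (Feb 29, 1756 is in that span).
Nov 24, 1756 → Nov 24, 1757: 365 days.
Nov 24, 1757 → Nov 24, 1758: 365 days.
Nov 24, 1758 → Nov 24, 1759: 365 days.
Nov 24, 1759 → Dec 24, 1759: 30 days (November has 30).
Dec 24, 1759 → Jan 24, 1760: 31 days (December has 31).
Jan 24, 1760 → Feb 24, 1760: 31 days (January has 31).
Feb 24, 1760 → Mar 24, 1760: 29 days (February has 29).
Mar 24, 1760 → Apr 24, 1760: 31 days (March has 31).
Apr 24, 1760 → May 24, 1760: 30 days (April has 30).
May 24, 1760 → Jun 24, 1760: 31 days (May has 31).
Jun 24, 1760 → Jul 24, 1760: 30 days (June has 30).
Jul 24, 1760 → Aug 24, 1760: 31 days (July has 31).
Aug 24, 1760 → Sep 24, 1760: 31 days (August has 31).
Sep 24, 1760 → Oct 24, 1760: 30 days (September has 30).
Oct 24, 1760 → Nov 24, 1760: 31 days (October has 31).
Nov 24, 1760 → Dec 1, 1760: 7 days.
Total: 6582 days.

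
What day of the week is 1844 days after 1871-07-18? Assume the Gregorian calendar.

Jul 18, 1871 is a Tuesday.
1844 mod 7 = 3, so 1844 days after a Tuesday is Tuesday + 3 = Friday.

Friday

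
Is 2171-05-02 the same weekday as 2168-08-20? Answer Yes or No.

No

From Aug 20, 2168 to May 2, 2171 is 985 days.
985 mod 7 = 5, so they are different weekdays.
(Aug 20, 2168 is a Saturday; May 2, 2171 is a Thursday.)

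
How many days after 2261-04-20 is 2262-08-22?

Apr 20, 2261 → Apr 20, 2262: 365 days.
Apr 20, 2262 → May 20, 2262: 30 days (April has 30).
May 20, 2262 → Jun 20, 2262: 31 days (May has 31).
Jun 20, 2262 → Jul 20, 2262: 30 days (June has 30).
Jul 20, 2262 → Aug 20, 2262: 31 days (July has 31).
Aug 20, 2262 → Aug 22, 2262: 2 days.
Total: 489 days.

489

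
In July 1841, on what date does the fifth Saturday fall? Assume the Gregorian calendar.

July 1, 1841 is a Thursday.
The first Saturday is therefore July 3 (2 days later).
The fifth Saturday is 3 + 4×7 = July 31.

July 31, 1841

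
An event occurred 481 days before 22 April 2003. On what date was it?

December 27, 2001

−365 (one year) → Apr 22, 2002 (116 left).
−22 → Mar 31, 2002 (end of Mar, 31 days; 94 left).
−31 → Feb 28, 2002 (end of Feb, 28 days; 63 left).
−28 → Jan 31, 2002 (end of Jan, 31 days; 35 left).
−31 → Dec 31, 2001 (end of Dec, 31 days; 4 left).
−4 → Dec 27, 2001.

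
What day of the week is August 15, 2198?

Doomsday rule: the anchor day for the 2100s is Sunday. For year 98: 98÷12 = 8 r 2, and 2÷4 = 0, so 8+2+0 = 10.
Sunday + 10 ≡ Wednesday — that's 2198's doomsday.
In August the doomsday date is Aug 8.
Aug 15 is 7 days after Aug 8; 7 mod 7 = 0, so Wednesday + 0 = Wednesday.

Wednesday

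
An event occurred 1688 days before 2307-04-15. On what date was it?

August 31, 2302

−365 (one year) → Apr 15, 2306 (1323 left).
−365 (one year) → Apr 15, 2305 (958 left).
−365 (one year) → Apr 15, 2304 (593 left).
−366 (one year; includes Feb 29, 2304) → Apr 15, 2303 (227 left).
−15 → Mar 31, 2303 (end of Mar, 31 days; 212 left).
−31 → Feb 28, 2303 (end of Feb, 28 days; 181 left).
−28 → Jan 31, 2303 (end of Jan, 31 days; 153 left).
−31 → Dec 31, 2302 (end of Dec, 31 days; 122 left).
−31 → Nov 30, 2302 (end of Nov, 30 days; 91 left).
−30 → Oct 31, 2302 (end of Oct, 31 days; 61 left).
−31 → Sep 30, 2302 (end of Sep, 30 days; 30 left).
−30 → Aug 31, 2302 (end of Aug, 31 days; 0 left).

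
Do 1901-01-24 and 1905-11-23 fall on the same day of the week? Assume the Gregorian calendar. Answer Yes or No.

Yes

From Jan 24, 1901 to Nov 23, 1905 is 1764 days.
1764 mod 7 = 0, so they are the same weekday.
(Jan 24, 1901 is a Thursday; Nov 23, 1905 is a Thursday.)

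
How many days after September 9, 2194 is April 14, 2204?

Sep 9, 2194 → Sep 9, 2195: 365 days.
Sep 9, 2195 → Sep 9, 2196: 366 days (Feb 29, 2196 is in that span).
Sep 9, 2196 → Sep 9, 2197: 365 days.
Sep 9, 2197 → Sep 9, 2198: 365 days.
Sep 9, 2198 → Sep 9, 2199: 365 days.
Sep 9, 2199 → Sep 9, 2200: 365 days.
Sep 9, 2200 → Sep 9, 2201: 365 days.
Sep 9, 2201 → Sep 9, 2202: 365 days.
Sep 9, 2202 → Sep 9, 2203: 365 days.
Sep 9, 2203 → Oct 9, 2203: 30 days (September has 30).
Oct 9, 2203 → Nov 9, 2203: 31 days (October has 31).
Nov 9, 2203 → Dec 9, 2203: 30 days (November has 30).
Dec 9, 2203 → Jan 9, 2204: 31 days (December has 31).
Jan 9, 2204 → Feb 9, 2204: 31 days (January has 31).
Feb 9, 2204 → Mar 9, 2204: 29 days (February has 29).
Mar 9, 2204 → Apr 9, 2204: 31 days (March has 31).
Apr 9, 2204 → Apr 14, 2204: 5 days.
Total: 3504 days.

3504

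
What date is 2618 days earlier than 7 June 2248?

−366 (one year; includes Feb 29, 2248) → Jun 7, 2247 (2252 left).
−365 (one year) → Jun 7, 2246 (1887 left).
−365 (one year) → Jun 7, 2245 (1522 left).
−365 (one year) → Jun 7, 2244 (1157 left).
−366 (one year; includes Feb 29, 2244) → Jun 7, 2243 (791 left).
−365 (one year) → Jun 7, 2242 (426 left).
−365 (one year) → Jun 7, 2241 (61 left).
−7 → May 31, 2241 (end of May, 31 days; 54 left).
−31 → Apr 30, 2241 (end of Apr, 30 days; 23 left).
−23 → Apr 7, 2241.

April 7, 2241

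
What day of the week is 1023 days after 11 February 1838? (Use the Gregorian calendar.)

Monday

First find the weekday of Feb 11, 1838. Doomsday rule: the anchor day for the 1800s is Friday. For year 38: 38÷12 = 3 r 2, and 2÷4 = 0, so 3+2+0 = 5.
Friday + 5 ≡ Wednesday — that's 1838's doomsday.
In February the doomsday date is Feb 28 (1838 is not a leap year).
Feb 11 is 17 days before Feb 28; 17 mod 7 = 3, so Wednesday − 3 = Sunday.
1023 mod 7 = 1, so 1023 days after a Sunday is Sunday + 1 = Monday.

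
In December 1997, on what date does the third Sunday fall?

December 21, 1997

December 1, 1997 is a Monday.
The first Sunday is therefore December 7 (6 days later).
The third Sunday is 7 + 2×7 = December 21.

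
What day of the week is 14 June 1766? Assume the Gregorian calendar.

Doomsday rule: the anchor day for the 1700s is Sunday. For year 66: 66÷12 = 5 r 6, and 6÷4 = 1, so 5+6+1 = 12.
Sunday + 12 ≡ Friday — that's 1766's doomsday.
In June the doomsday date is Jun 6.
Jun 14 is 8 days after Jun 6; 8 mod 7 = 1, so Friday + 1 = Saturday.

Saturday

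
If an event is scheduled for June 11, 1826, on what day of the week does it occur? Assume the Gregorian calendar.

Sunday

Doomsday rule: the anchor day for the 1800s is Friday. For year 26: 26÷12 = 2 r 2, and 2÷4 = 0, so 2+2+0 = 4.
Friday + 4 ≡ Tuesday — that's 1826's doomsday.
In June the doomsday date is Jun 6.
Jun 11 is 5 days after Jun 6; 5 mod 7 = 5, so Tuesday + 5 = Sunday.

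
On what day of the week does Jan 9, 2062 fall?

Doomsday rule: the anchor day for the 2000s is Tuesday. For year 62: 62÷12 = 5 r 2, and 2÷4 = 0, so 5+2+0 = 7.
Tuesday + 7 ≡ Tuesday — that's 2062's doomsday.
In January the doomsday date is Jan 3 (2062 is not a leap year).
Jan 9 is 6 days after Jan 3; 6 mod 7 = 6, so Tuesday + 6 = Monday.

Monday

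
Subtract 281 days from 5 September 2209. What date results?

−5 → Aug 31, 2209 (end of Aug, 31 days; 276 left).
−31 → Jul 31, 2209 (end of Jul, 31 days; 245 left).
−31 → Jun 30, 2209 (end of Jun, 30 days; 214 left).
−30 → May 31, 2209 (end of May, 31 days; 184 left).
−31 → Apr 30, 2209 (end of Apr, 30 days; 153 left).
−30 → Mar 31, 2209 (end of Mar, 31 days; 123 left).
−31 → Feb 28, 2209 (end of Feb, 28 days; 92 left).
−28 → Jan 31, 2209 (end of Jan, 31 days; 64 left).
−31 → Dec 31, 2208 (end of Dec, 31 days; 33 left).
−31 → Nov 30, 2208 (end of Nov, 30 days; 2 left).
−2 → Nov 28, 2208.

November 28, 2208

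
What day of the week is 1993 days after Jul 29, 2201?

Monday

First find the weekday of Jul 29, 2201. Doomsday rule: the anchor day for the 2200s is Friday. For year 01: 1÷12 = 0 r 1, and 1÷4 = 0, so 0+1+0 = 1.
Friday + 1 ≡ Saturday — that's 2201's doomsday.
In July the doomsday date is Jul 11.
Jul 29 is 18 days after Jul 11; 18 mod 7 = 4, so Saturday + 4 = Wednesday.
1993 mod 7 = 5, so 1993 days after a Wednesday is Wednesday + 5 = Monday.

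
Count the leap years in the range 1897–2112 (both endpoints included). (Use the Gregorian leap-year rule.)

Multiples of 4 in [1897,2112]: 54.
Of those, multiples of 100: 3 (not leap unless ÷400).
Multiples of 400: 1.
Leap years = 54 − 3 + 1 = 52.

52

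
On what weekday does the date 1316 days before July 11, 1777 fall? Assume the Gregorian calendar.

First find the weekday of Jul 11, 1777. Doomsday rule: the anchor day for the 1700s is Sunday. For year 77: 77÷12 = 6 r 5, and 5÷4 = 1, so 6+5+1 = 12.
Sunday + 12 ≡ Friday — that's 1777's doomsday.
In July the doomsday date is Jul 11.
Jul 11 is the doomsday itself: Friday.
1316 mod 7 = 0, so 1316 days before a Friday is Friday − 0 = Friday.

Friday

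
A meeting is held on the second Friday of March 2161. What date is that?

March 1, 2161 is a Sunday.
The first Friday is therefore March 6 (5 days later).
The second Friday is 6 + 1×7 = March 13.

March 13, 2161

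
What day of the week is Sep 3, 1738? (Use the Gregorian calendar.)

Doomsday rule: the anchor day for the 1700s is Sunday. For year 38: 38÷12 = 3 r 2, and 2÷4 = 0, so 3+2+0 = 5.
Sunday + 5 ≡ Friday — that's 1738's doomsday.
In September the doomsday date is Sep 5.
Sep 3 is 2 days before Sep 5; 2 mod 7 = 2, so Friday − 2 = Wednesday.

Wednesday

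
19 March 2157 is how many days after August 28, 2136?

7508

Aug 28, 2136 → Aug 28, 2137: 365 days.
Aug 28, 2137 → Aug 28, 2138: 365 days.
Aug 28, 2138 → Aug 28, 2139: 365 days.
Aug 28, 2139 → Aug 28, 2140: 366 days (Feb 29, 2140 is in that span).
Aug 28, 2140 → Aug 28, 2141: 365 days.
Aug 28, 2141 → Aug 28, 2142: 365 days.
Aug 28, 2142 → Aug 28, 2143: 365 days.
Aug 28, 2143 → Aug 28, 2144: 366 days (Feb 29, 2144 is in that span).
Aug 28, 2144 → Aug 28, 2145: 365 days.
Aug 28, 2145 → Aug 28, 2146: 365 days.
Aug 28, 2146 → Aug 28, 2147: 365 days.
Aug 28, 2147 → Aug 28, 2148: 366 days (Feb 29, 2148 is in that span).
Aug 28, 2148 → Aug 28, 2149: 365 days.
Aug 28, 2149 → Aug 28, 2150: 365 days.
Aug 28, 2150 → Aug 28, 2151: 365 days.
Aug 28, 2151 → Aug 28, 2152: 366 days (Feb 29, 2152 is in that span).
Aug 28, 2152 → Aug 28, 2153: 365 days.
Aug 28, 2153 → Aug 28, 2154: 365 days.
Aug 28, 2154 → Aug 28, 2155: 365 days.
Aug 28, 2155 → Aug 28, 2156: 366 days (Feb 29, 2156 is in that span).
Aug 28, 2156 → Sep 28, 2156: 31 days (August has 31).
Sep 28, 2156 → Oct 28, 2156: 30 days (September has 30).
Oct 28, 2156 → Nov 28, 2156: 31 days (October has 31).
Nov 28, 2156 → Dec 28, 2156: 30 days (November has 30).
Dec 28, 2156 → Jan 28, 2157: 31 days (December has 31).
Jan 28, 2157 → Feb 28, 2157: 31 days (January has 31).
Feb 28, 2157 → Mar 19, 2157: 19 days.
Total: 7508 days.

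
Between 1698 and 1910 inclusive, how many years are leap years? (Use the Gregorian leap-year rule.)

50

Multiples of 4 in [1698,1910]: 53.
Of those, multiples of 100: 3 (not leap unless ÷400).
Multiples of 400: 0.
Leap years = 53 − 3 + 0 = 50.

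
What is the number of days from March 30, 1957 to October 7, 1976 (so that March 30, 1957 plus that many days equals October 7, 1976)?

Mar 30, 1957 → Mar 30, 1958: 365 days.
Mar 30, 1958 → Mar 30, 1959: 365 days.
Mar 30, 1959 → Mar 30, 1960: 366 days (Feb 29, 1960 is in that span).
Mar 30, 1960 → Mar 30, 1961: 365 days.
Mar 30, 1961 → Mar 30, 1962: 365 days.
Mar 30, 1962 → Mar 30, 1963: 365 days.
Mar 30, 1963 → Mar 30, 1964: 366 days (Feb 29, 1964 is in that span).
Mar 30, 1964 → Mar 30, 1965: 365 days.
Mar 30, 1965 → Mar 30, 1966: 365 days.
Mar 30, 1966 → Mar 30, 1967: 365 days.
Mar 30, 1967 → Mar 30, 1968: 366 days (Feb 29, 1968 is in that span).
Mar 30, 1968 → Mar 30, 1969: 365 days.
Mar 30, 1969 → Mar 30, 1970: 365 days.
Mar 30, 1970 → Mar 30, 1971: 365 days.
Mar 30, 1971 → Mar 30, 1972: 366 days (Feb 29, 1972 is in that span).
Mar 30, 1972 → Mar 30, 1973: 365 days.
Mar 30, 1973 → Mar 30, 1974: 365 days.
Mar 30, 1974 → Mar 30, 1975: 365 days.
Mar 30, 1975 → Mar 30, 1976: 366 days (Feb 29, 1976 is in that span).
Mar 30, 1976 → Apr 30, 1976: 31 days (March has 31).
Apr 30, 1976 → May 30, 1976: 30 days (April has 30).
May 30, 1976 → Jun 30, 1976: 31 days (May has 31).
Jun 30, 1976 → Jul 30, 1976: 30 days (June has 30).
Jul 30, 1976 → Aug 30, 1976: 31 days (July has 31).
Aug 30, 1976 → Sep 30, 1976: 31 days (August has 31).
Sep 30, 1976 → Oct 7, 1976: 7 days.
Total: 7131 days.

7131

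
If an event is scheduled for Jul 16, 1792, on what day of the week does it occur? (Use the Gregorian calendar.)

Monday

Doomsday rule: the anchor day for the 1700s is Sunday. For year 92: 92÷12 = 7 r 8, and 8÷4 = 2, so 7+8+2 = 17.
Sunday + 17 ≡ Wednesday — that's 1792's doomsday.
In July the doomsday date is Jul 11.
Jul 16 is 5 days after Jul 11; 5 mod 7 = 5, so Wednesday + 5 = Monday.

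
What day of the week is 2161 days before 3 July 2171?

Friday

Jul 3, 2171 is a Wednesday.
2161 mod 7 = 5, so 2161 days before a Wednesday is Wednesday − 5 = Friday.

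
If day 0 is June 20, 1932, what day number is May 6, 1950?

Jun 20, 1932 → Jun 20, 1933: 365 days.
Jun 20, 1933 → Jun 20, 1934: 365 days.
Jun 20, 1934 → Jun 20, 1935: 365 days.
Jun 20, 1935 → Jun 20, 1936: 366 days (Feb 29, 1936 is in that span).
Jun 20, 1936 → Jun 20, 1937: 365 days.
Jun 20, 1937 → Jun 20, 1938: 365 days.
Jun 20, 1938 → Jun 20, 1939: 365 days.
Jun 20, 1939 → Jun 20, 1940: 366 days (Feb 29, 1940 is in that span).
Jun 20, 1940 → Jun 20, 1941: 365 days.
Jun 20, 1941 → Jun 20, 1942: 365 days.
Jun 20, 1942 → Jun 20, 1943: 365 days.
Jun 20, 1943 → Jun 20, 1944: 366 days (Feb 29, 1944 is in that span).
Jun 20, 1944 → Jun 20, 1945: 365 days.
Jun 20, 1945 → Jun 20, 1946: 365 days.
Jun 20, 1946 → Jun 20, 1947: 365 days.
Jun 20, 1947 → Jun 20, 1948: 366 days (Feb 29, 1948 is in that span).
Jun 20, 1948 → Jun 20, 1949: 365 days.
Jun 20, 1949 → Jul 20, 1949: 30 days (June has 30).
Jul 20, 1949 → Aug 20, 1949: 31 days (July has 31).
Aug 20, 1949 → Sep 20, 1949: 31 days (August has 31).
Sep 20, 1949 → Oct 20, 1949: 30 days (September has 30).
Oct 20, 1949 → Nov 20, 1949: 31 days (October has 31).
Nov 20, 1949 → Dec 20, 1949: 30 days (November has 30).
Dec 20, 1949 → Jan 20, 1950: 31 days (December has 31).
Jan 20, 1950 → Feb 20, 1950: 31 days (January has 31).
Feb 20, 1950 → Mar 20, 1950: 28 days (February has 28).
Mar 20, 1950 → Apr 20, 1950: 31 days (March has 31).
Apr 20, 1950 → May 6, 1950: 16 days.
Total: 6529 days.

6529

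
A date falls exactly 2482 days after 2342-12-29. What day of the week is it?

Saturday

Dec 29, 2342 is a Tuesday.
2482 mod 7 = 4, so 2482 days after a Tuesday is Tuesday + 4 = Saturday.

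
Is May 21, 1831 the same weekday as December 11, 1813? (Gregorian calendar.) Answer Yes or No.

From Dec 11, 1813 to May 21, 1831 is 6370 days.
6370 mod 7 = 0, so they are the same weekday.
(Dec 11, 1813 is a Saturday; May 21, 1831 is a Saturday.)

Yes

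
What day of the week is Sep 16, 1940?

Doomsday rule: the anchor day for the 1900s is Wednesday. For year 40: 40÷12 = 3 r 4, and 4÷4 = 1, so 3+4+1 = 8.
Wednesday + 8 ≡ Thursday — that's 1940's doomsday.
In September the doomsday date is Sep 5.
Sep 16 is 11 days after Sep 5; 11 mod 7 = 4, so Thursday + 4 = Monday.

Monday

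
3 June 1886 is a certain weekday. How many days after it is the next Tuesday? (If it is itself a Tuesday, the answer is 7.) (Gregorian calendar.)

Jun 3, 1886 is a Thursday.
From Thursday to the next Tuesday is 5 days.

5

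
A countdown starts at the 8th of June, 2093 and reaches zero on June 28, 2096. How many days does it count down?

1116

Jun 8, 2093 → Jun 8, 2094: 365 days.
Jun 8, 2094 → Jun 8, 2095: 365 days.
Jun 8, 2095 → Jul 8, 2095: 30 days (June has 30).
Jul 8, 2095 → Aug 8, 2095: 31 days (July has 31).
Aug 8, 2095 → Sep 8, 2095: 31 days (August has 31).
Sep 8, 2095 → Oct 8, 2095: 30 days (September has 30).
Oct 8, 2095 → Nov 8, 2095: 31 days (October has 31).
Nov 8, 2095 → Dec 8, 2095: 30 days (November has 30).
Dec 8, 2095 → Jan 8, 2096: 31 days (December has 31).
Jan 8, 2096 → Feb 8, 2096: 31 days (January has 31).
Feb 8, 2096 → Mar 8, 2096: 29 days (February has 29).
Mar 8, 2096 → Apr 8, 2096: 31 days (March has 31).
Apr 8, 2096 → May 8, 2096: 30 days (April has 30).
May 8, 2096 → Jun 8, 2096: 31 days (May has 31).
Jun 8, 2096 → Jun 28, 2096: 20 days.
Total: 1116 days.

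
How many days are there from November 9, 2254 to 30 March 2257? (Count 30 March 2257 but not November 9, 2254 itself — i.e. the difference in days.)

Nov 9, 2254 → Nov 9, 2255: 365 days.
Nov 9, 2255 → Nov 9, 2256: 366 days (Feb 29, 2256 is in that span).
Nov 9, 2256 → Dec 9, 2256: 30 days (November has 30).
Dec 9, 2256 → Jan 9, 2257: 31 days (December has 31).
Jan 9, 2257 → Feb 9, 2257: 31 days (January has 31).
Feb 9, 2257 → Mar 9, 2257: 28 days (February has 28).
Mar 9, 2257 → Mar 30, 2257: 21 days.
Total: 872 days.

872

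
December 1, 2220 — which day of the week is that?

Doomsday rule: the anchor day for the 2200s is Friday. For year 20: 20÷12 = 1 r 8, and 8÷4 = 2, so 1+8+2 = 11.
Friday + 11 ≡ Tuesday — that's 2220's doomsday.
In December the doomsday date is Dec 12.
Dec 1 is 11 days before Dec 12; 11 mod 7 = 4, so Tuesday − 4 = Friday.

Friday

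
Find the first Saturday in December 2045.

December 2, 2045

December 1, 2045 is a Friday.
The first Saturday is therefore December 2 (1 days later).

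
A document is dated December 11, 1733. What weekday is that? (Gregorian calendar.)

Friday

Doomsday rule: the anchor day for the 1700s is Sunday. For year 33: 33÷12 = 2 r 9, and 9÷4 = 2, so 2+9+2 = 13.
Sunday + 13 ≡ Saturday — that's 1733's doomsday.
In December the doomsday date is Dec 12.
Dec 11 is 1 day before Dec 12; 1 mod 7 = 1, so Saturday − 1 = Friday.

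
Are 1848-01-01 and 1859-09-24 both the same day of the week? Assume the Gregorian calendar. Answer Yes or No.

Yes

From Jan 1, 1848 to Sep 24, 1859 is 4284 days.
4284 mod 7 = 0, so they are the same weekday.
(Jan 1, 1848 is a Saturday; Sep 24, 1859 is a Saturday.)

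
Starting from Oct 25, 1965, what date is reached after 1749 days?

+365 (one year) → Oct 25, 1966 (1384 left).
+365 (one year) → Oct 25, 1967 (1019 left).
+366 (one year; includes Feb 29, 1968) → Oct 25, 1968 (653 left).
+365 (one year) → Oct 25, 1969 (288 left).
Oct has 31 days: +7 → Nov 1, 1969 (281 left).
Nov has 30 days: +30 → Dec 1, 1969 (251 left).
Dec has 31 days: +31 → Jan 1, 1970 (220 left).
Jan has 31 days: +31 → Feb 1, 1970 (189 left).
Feb has 28 days: +28 → Mar 1, 1970 (161 left).
Mar has 31 days: +31 → Apr 1, 1970 (130 left).
Apr has 30 days: +30 → May 1, 1970 (100 left).
May has 31 days: +31 → Jun 1, 1970 (69 left).
Jun has 30 days: +30 → Jul 1, 1970 (39 left).
Jul has 31 days: +31 → Aug 1, 1970 (8 left).
+8 → Aug 9, 1970.

August 9, 1970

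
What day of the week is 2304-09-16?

Friday

Doomsday rule: the anchor day for the 2300s is Wednesday. For year 04: 4÷12 = 0 r 4, and 4÷4 = 1, so 0+4+1 = 5.
Wednesday + 5 ≡ Monday — that's 2304's doomsday.
In September the doomsday date is Sep 5.
Sep 16 is 11 days after Sep 5; 11 mod 7 = 4, so Monday + 4 = Friday.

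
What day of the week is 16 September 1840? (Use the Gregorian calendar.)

Doomsday rule: the anchor day for the 1800s is Friday. For year 40: 40÷12 = 3 r 4, and 4÷4 = 1, so 3+4+1 = 8.
Friday + 8 ≡ Saturday — that's 1840's doomsday.
In September the doomsday date is Sep 5.
Sep 16 is 11 days after Sep 5; 11 mod 7 = 4, so Saturday + 4 = Wednesday.

Wednesday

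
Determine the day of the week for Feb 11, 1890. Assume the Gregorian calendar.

Tuesday

January 1, 1890 is a Wednesday.
Jan 1, 1890 → Feb 1, 1890: 31 days (January has 31).
Feb 1, 1890 → Feb 11, 1890: 10 days.
Total: 41 days.
41 mod 7 = 6, so Wednesday + 6 = Tuesday.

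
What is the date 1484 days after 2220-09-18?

October 11, 2224

+365 (one year) → Sep 18, 2221 (1119 left).
+365 (one year) → Sep 18, 2222 (754 left).
+365 (one year) → Sep 18, 2223 (389 left).
Sep has 30 days: +13 → Oct 1, 2223 (376 left).
Oct has 31 days: +31 → Nov 1, 2223 (345 left).
Nov has 30 days: +30 → Dec 1, 2223 (315 left).
Dec has 31 days: +31 → Jan 1, 2224 (284 left).
Jan has 31 days: +31 → Feb 1, 2224 (253 left).
Feb has 29 days: +29 → Mar 1, 2224 (224 left).
Mar has 31 days: +31 → Apr 1, 2224 (193 left).
Apr has 30 days: +30 → May 1, 2224 (163 left).
May has 31 days: +31 → Jun 1, 2224 (132 left).
Jun has 30 days: +30 → Jul 1, 2224 (102 left).
Jul has 31 days: +31 → Aug 1, 2224 (71 left).
Aug has 31 days: +31 → Sep 1, 2224 (40 left).
Sep has 30 days: +30 → Oct 1, 2224 (10 left).
+10 → Oct 11, 2224.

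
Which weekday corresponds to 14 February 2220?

Monday

Doomsday rule: the anchor day for the 2200s is Friday. For year 20: 20÷12 = 1 r 8, and 8÷4 = 2, so 1+8+2 = 11.
Friday + 11 ≡ Tuesday — that's 2220's doomsday.
In February the doomsday date is Feb 29 (2220 is a leap year (divisible by 4)).
Feb 14 is 15 days before Feb 29; 15 mod 7 = 1, so Tuesday − 1 = Monday.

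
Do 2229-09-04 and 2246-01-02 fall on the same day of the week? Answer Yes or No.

Yes

From Sep 4, 2229 to Jan 2, 2246 is 5964 days.
5964 mod 7 = 0, so they are the same weekday.
(Sep 4, 2229 is a Friday; Jan 2, 2246 is a Friday.)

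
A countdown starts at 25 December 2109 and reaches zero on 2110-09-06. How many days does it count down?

Dec 25, 2109 → Jan 25, 2110: 31 days (December has 31).
Jan 25, 2110 → Feb 25, 2110: 31 days (January has 31).
Feb 25, 2110 → Mar 25, 2110: 28 days (February has 28).
Mar 25, 2110 → Apr 25, 2110: 31 days (March has 31).
Apr 25, 2110 → May 25, 2110: 30 days (April has 30).
May 25, 2110 → Jun 25, 2110: 31 days (May has 31).
Jun 25, 2110 → Jul 25, 2110: 30 days (June has 30).
Jul 25, 2110 → Aug 25, 2110: 31 days (July has 31).
Aug 25, 2110 → Sep 6, 2110: 12 days.
Total: 255 days.

255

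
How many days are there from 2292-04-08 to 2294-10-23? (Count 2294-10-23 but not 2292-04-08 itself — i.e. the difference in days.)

928

Apr 8, 2292 → Apr 8, 2293: 365 days.
Apr 8, 2293 → Apr 8, 2294: 365 days.
Apr 8, 2294 → May 8, 2294: 30 days (April has 30).
May 8, 2294 → Jun 8, 2294: 31 days (May has 31).
Jun 8, 2294 → Jul 8, 2294: 30 days (June has 30).
Jul 8, 2294 → Aug 8, 2294: 31 days (July has 31).
Aug 8, 2294 → Sep 8, 2294: 31 days (August has 31).
Sep 8, 2294 → Oct 8, 2294: 30 days (September has 30).
Oct 8, 2294 → Oct 23, 2294: 15 days.
Total: 928 days.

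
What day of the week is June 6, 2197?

Tuesday

Doomsday rule: the anchor day for the 2100s is Sunday. For year 97: 97÷12 = 8 r 1, and 1÷4 = 0, so 8+1+0 = 9.
Sunday + 9 ≡ Tuesday — that's 2197's doomsday.
In June the doomsday date is Jun 6.
Jun 6 is the doomsday itself: Tuesday.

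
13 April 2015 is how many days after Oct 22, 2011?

1269

Oct 22, 2011 → Oct 22, 2012: 366 days (Feb 29, 2012 is in that span).
Oct 22, 2012 → Oct 22, 2013: 365 days.
Oct 22, 2013 → Oct 22, 2014: 365 days.
Oct 22, 2014 → Nov 22, 2014: 31 days (October has 31).
Nov 22, 2014 → Dec 22, 2014: 30 days (November has 30).
Dec 22, 2014 → Jan 22, 2015: 31 days (December has 31).
Jan 22, 2015 → Feb 22, 2015: 31 days (January has 31).
Feb 22, 2015 → Mar 22, 2015: 28 days (February has 28).
Mar 22, 2015 → Apr 13, 2015: 22 days.
Total: 1269 days.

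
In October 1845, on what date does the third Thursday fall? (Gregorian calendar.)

October 16, 1845

October 1, 1845 is a Wednesday.
The first Thursday is therefore October 2 (1 days later).
The third Thursday is 2 + 2×7 = October 16.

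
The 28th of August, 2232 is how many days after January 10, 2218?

Jan 10, 2218 → Jan 10, 2219: 365 days.
Jan 10, 2219 → Jan 10, 2220: 365 days.
Jan 10, 2220 → Jan 10, 2221: 366 days (Feb 29, 2220 is in that span).
Jan 10, 2221 → Jan 10, 2222: 365 days.
Jan 10, 2222 → Jan 10, 2223: 365 days.
Jan 10, 2223 → Jan 10, 2224: 365 days.
Jan 10, 2224 → Jan 10, 2225: 366 days (Feb 29, 2224 is in that span).
Jan 10, 2225 → Jan 10, 2226: 365 days.
Jan 10, 2226 → Jan 10, 2227: 365 days.
Jan 10, 2227 → Jan 10, 2228: 365 days.
Jan 10, 2228 → Jan 10, 2229: 366 days (Feb 29, 2228 is in that span).
Jan 10, 2229 → Jan 10, 2230: 365 days.
Jan 10, 2230 → Jan 10, 2231: 365 days.
Jan 10, 2231 → Jan 10, 2232: 365 days.
Jan 10, 2232 → Feb 10, 2232: 31 days (January has 31).
Feb 10, 2232 → Mar 10, 2232: 29 days (February has 29).
Mar 10, 2232 → Apr 10, 2232: 31 days (March has 31).
Apr 10, 2232 → May 10, 2232: 30 days (April has 30).
May 10, 2232 → Jun 10, 2232: 31 days (May has 31).
Jun 10, 2232 → Jul 10, 2232: 30 days (June has 30).
Jul 10, 2232 → Aug 10, 2232: 31 days (July has 31).
Aug 10, 2232 → Aug 28, 2232: 18 days.
Total: 5344 days.

5344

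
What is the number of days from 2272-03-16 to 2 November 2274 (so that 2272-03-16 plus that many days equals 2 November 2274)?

961

Mar 16, 2272 → Mar 16, 2273: 365 days.
Mar 16, 2273 → Mar 16, 2274: 365 days.
Mar 16, 2274 → Apr 16, 2274: 31 days (March has 31).
Apr 16, 2274 → May 16, 2274: 30 days (April has 30).
May 16, 2274 → Jun 16, 2274: 31 days (May has 31).
Jun 16, 2274 → Jul 16, 2274: 30 days (June has 30).
Jul 16, 2274 → Aug 16, 2274: 31 days (July has 31).
Aug 16, 2274 → Sep 16, 2274: 31 days (August has 31).
Sep 16, 2274 → Oct 16, 2274: 30 days (September has 30).
Oct 16, 2274 → Nov 2, 2274: 17 days.
Total: 961 days.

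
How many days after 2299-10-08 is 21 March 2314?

5277

Oct 8, 2299 → Oct 8, 2300: 365 days.
Oct 8, 2300 → Oct 8, 2301: 365 days.
Oct 8, 2301 → Oct 8, 2302: 365 days.
Oct 8, 2302 → Oct 8, 2303: 365 days.
Oct 8, 2303 → Oct 8, 2304: 366 days (Feb 29, 2304 is in that span).
Oct 8, 2304 → Oct 8, 2305: 365 days.
Oct 8, 2305 → Oct 8, 2306: 365 days.
Oct 8, 2306 → Oct 8, 2307: 365 days.
Oct 8, 2307 → Oct 8, 2308: 366 days (Feb 29, 2308 is in that span).
Oct 8, 2308 → Oct 8, 2309: 365 days.
Oct 8, 2309 → Oct 8, 2310: 365 days.
Oct 8, 2310 → Oct 8, 2311: 365 days.
Oct 8, 2311 → Oct 8, 2312: 366 days (Feb 29, 2312 is in that span).
Oct 8, 2312 → Oct 8, 2313: 365 days.
Oct 8, 2313 → Nov 8, 2313: 31 days (October has 31).
Nov 8, 2313 → Dec 8, 2313: 30 days (November has 30).
Dec 8, 2313 → Jan 8, 2314: 31 days (December has 31).
Jan 8, 2314 → Feb 8, 2314: 31 days (January has 31).
Feb 8, 2314 → Mar 8, 2314: 28 days (February has 28).
Mar 8, 2314 → Mar 21, 2314: 13 days.
Total: 5277 days.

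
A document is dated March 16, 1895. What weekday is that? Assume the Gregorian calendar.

Saturday

Doomsday rule: the anchor day for the 1800s is Friday. For year 95: 95÷12 = 7 r 11, and 11÷4 = 2, so 7+11+2 = 20.
Friday + 20 ≡ Thursday — that's 1895's doomsday.
In March the doomsday date is Mar 14.
Mar 16 is 2 days after Mar 14; 2 mod 7 = 2, so Thursday + 2 = Saturday.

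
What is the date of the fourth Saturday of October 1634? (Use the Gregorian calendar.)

October 28, 1634

October 1, 1634 is a Sunday.
The first Saturday is therefore October 7 (6 days later).
The fourth Saturday is 7 + 3×7 = October 28.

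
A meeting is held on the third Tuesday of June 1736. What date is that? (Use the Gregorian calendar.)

June 19, 1736

June 1, 1736 is a Friday.
The first Tuesday is therefore June 5 (4 days later).
The third Tuesday is 5 + 2×7 = June 19.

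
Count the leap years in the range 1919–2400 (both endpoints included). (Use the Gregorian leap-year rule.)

Multiples of 4 in [1919,2400]: 121.
Of those, multiples of 100: 5 (not leap unless ÷400).
Multiples of 400: 2.
Leap years = 121 − 5 + 2 = 118.

118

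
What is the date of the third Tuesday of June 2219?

June 15, 2219

June 1, 2219 is a Tuesday.
The first Tuesday is therefore June 1 (same day).
The third Tuesday is 1 + 2×7 = June 15.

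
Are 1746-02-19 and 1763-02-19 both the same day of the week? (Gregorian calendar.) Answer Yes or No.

Yes

From Feb 19, 1746 to Feb 19, 1763 is 6209 days.
6209 mod 7 = 0, so they are the same weekday.
(Feb 19, 1746 is a Saturday; Feb 19, 1763 is a Saturday.)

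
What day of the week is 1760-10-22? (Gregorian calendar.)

Wednesday

Doomsday rule: the anchor day for the 1700s is Sunday. For year 60: 60÷12 = 5 r 0, and 0÷4 = 0, so 5+0+0 = 5.
Sunday + 5 ≡ Friday — that's 1760's doomsday.
In October the doomsday date is Oct 10.
Oct 22 is 12 days after Oct 10; 12 mod 7 = 5, so Friday + 5 = Wednesday.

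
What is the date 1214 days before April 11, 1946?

December 14, 1942

−365 (one year) → Apr 11, 1945 (849 left).
−365 (one year) → Apr 11, 1944 (484 left).
−366 (one year; includes Feb 29, 1944) → Apr 11, 1943 (118 left).
−11 → Mar 31, 1943 (end of Mar, 31 days; 107 left).
−31 → Feb 28, 1943 (end of Feb, 28 days; 76 left).
−28 → Jan 31, 1943 (end of Jan, 31 days; 48 left).
−31 → Dec 31, 1942 (end of Dec, 31 days; 17 left).
−17 → Dec 14, 1942.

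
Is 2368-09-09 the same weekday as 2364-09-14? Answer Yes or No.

From Sep 14, 2364 to Sep 9, 2368 is 1456 days.
1456 mod 7 = 0, so they are the same weekday.
(Sep 14, 2364 is a Monday; Sep 9, 2368 is a Monday.)

Yes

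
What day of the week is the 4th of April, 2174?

Doomsday rule: the anchor day for the 2100s is Sunday. For year 74: 74÷12 = 6 r 2, and 2÷4 = 0, so 6+2+0 = 8.
Sunday + 8 ≡ Monday — that's 2174's doomsday.
In April the doomsday date is Apr 4.
Apr 4 is the doomsday itself: Monday.

Monday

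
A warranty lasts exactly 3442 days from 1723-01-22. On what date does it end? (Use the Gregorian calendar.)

+365 (one year) → Jan 22, 1724 (3077 left).
+366 (one year; includes Feb 29, 1724) → Jan 22, 1725 (2711 left).
+365 (one year) → Jan 22, 1726 (2346 left).
+365 (one year) → Jan 22, 1727 (1981 left).
+365 (one year) → Jan 22, 1728 (1616 left).
+366 (one year; includes Feb 29, 1728) → Jan 22, 1729 (1250 left).
+365 (one year) → Jan 22, 1730 (885 left).
+365 (one year) → Jan 22, 1731 (520 left).
+365 (one year) → Jan 22, 1732 (155 left).
Jan has 31 days: +10 → Feb 1, 1732 (145 left).
Feb has 29 days: +29 → Mar 1, 1732 (116 left).
Mar has 31 days: +31 → Apr 1, 1732 (85 left).
Apr has 30 days: +30 → May 1, 1732 (55 left).
May has 31 days: +31 → Jun 1, 1732 (24 left).
+24 → Jun 25, 1732.

June 25, 1732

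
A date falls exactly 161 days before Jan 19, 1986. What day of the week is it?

Sunday

First find the weekday of Jan 19, 1986. Doomsday rule: the anchor day for the 1900s is Wednesday. For year 86: 86÷12 = 7 r 2, and 2÷4 = 0, so 7+2+0 = 9.
Wednesday + 9 ≡ Friday — that's 1986's doomsday.
In January the doomsday date is Jan 3 (1986 is not a leap year).
Jan 19 is 16 days after Jan 3; 16 mod 7 = 2, so Friday + 2 = Sunday.
161 mod 7 = 0, so 161 days before a Sunday is Sunday − 0 = Sunday.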